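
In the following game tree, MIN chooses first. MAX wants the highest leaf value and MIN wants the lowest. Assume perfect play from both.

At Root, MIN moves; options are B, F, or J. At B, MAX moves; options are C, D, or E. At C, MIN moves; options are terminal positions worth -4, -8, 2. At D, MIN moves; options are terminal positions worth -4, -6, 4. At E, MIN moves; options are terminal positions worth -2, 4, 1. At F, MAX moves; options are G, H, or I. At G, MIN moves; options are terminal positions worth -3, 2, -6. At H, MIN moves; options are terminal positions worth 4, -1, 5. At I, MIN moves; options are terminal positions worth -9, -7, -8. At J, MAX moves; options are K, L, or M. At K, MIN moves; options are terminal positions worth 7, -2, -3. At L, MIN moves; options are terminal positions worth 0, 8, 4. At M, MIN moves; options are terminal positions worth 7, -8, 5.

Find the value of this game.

C (MIN): min(-4, -8, 2) = -8
D (MIN): min(-4, -6, 4) = -6
E (MIN): min(-2, 4, 1) = -2
B (MAX): max(-8, -6, -2) = -2
G (MIN): min(-3, 2, -6) = -6
H (MIN): min(4, -1, 5) = -1
I (MIN): min(-9, -7, -8) = -9
F (MAX): max(-6, -1, -9) = -1
K (MIN): min(7, -2, -3) = -3
L (MIN): min(0, 8, 4) = 0
M (MIN): min(7, -8, 5) = -8
J (MAX): max(-3, 0, -8) = 0
Root (MIN): min(-2, -1, 0) = -2

-2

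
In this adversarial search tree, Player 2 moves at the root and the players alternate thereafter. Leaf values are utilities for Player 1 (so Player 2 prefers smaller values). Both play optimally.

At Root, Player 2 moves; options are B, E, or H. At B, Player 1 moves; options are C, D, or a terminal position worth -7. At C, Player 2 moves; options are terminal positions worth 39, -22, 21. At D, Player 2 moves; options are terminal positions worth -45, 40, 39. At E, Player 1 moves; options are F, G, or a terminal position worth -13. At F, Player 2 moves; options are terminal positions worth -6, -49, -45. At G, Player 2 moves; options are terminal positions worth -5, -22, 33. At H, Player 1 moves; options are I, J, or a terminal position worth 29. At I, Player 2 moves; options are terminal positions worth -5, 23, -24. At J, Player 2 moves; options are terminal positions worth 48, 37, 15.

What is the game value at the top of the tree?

-13

C (Player 2): min(39, -22, 21) = -22
D (Player 2): min(-45, 40, 39) = -45
B (Player 1): max(-22, -45, -7) = -7
F (Player 2): min(-6, -49, -45) = -49
G (Player 2): min(-5, -22, 33) = -22
E (Player 1): max(-49, -22, -13) = -13
I (Player 2): min(-5, 23, -24) = -24
J (Player 2): min(48, 37, 15) = 15
H (Player 1): max(-24, 15, 29) = 29
Root (Player 2): min(-7, -13, 29) = -13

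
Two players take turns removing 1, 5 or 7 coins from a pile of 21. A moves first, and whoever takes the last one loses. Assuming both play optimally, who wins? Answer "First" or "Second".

Second

i:   0  1  2  3  4  5  6  7  8  9 10 11 12 13 14 15 16 17 18 19 20 21
     W  L  W  L  W  L  W  L  W  L  W  L  W  L  W  L  W  L  W  L  W  L
Position 21 is L, so the second player wins.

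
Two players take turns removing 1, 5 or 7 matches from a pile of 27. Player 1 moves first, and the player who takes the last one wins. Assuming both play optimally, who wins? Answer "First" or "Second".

i:   0  1  2  3  4  5  6  7  8  9 10 11 12 13 14 15 16 17 18 19 20 21 22 23 24 25 26 27
     L  W  L  W  L  W  L  W  L  W  L  W  L  W  L  W  L  W  L  W  L  W  L  W  L  W  L  W
Position 27 is W, so the first player wins.

First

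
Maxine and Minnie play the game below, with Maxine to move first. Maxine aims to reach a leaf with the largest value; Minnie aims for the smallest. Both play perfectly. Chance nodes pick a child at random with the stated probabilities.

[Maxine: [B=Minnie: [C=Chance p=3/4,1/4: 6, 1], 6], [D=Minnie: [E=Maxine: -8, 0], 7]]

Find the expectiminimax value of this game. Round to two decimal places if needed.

C (Chance): 3/4·6 + 1/4·1 = 4.75
B (Minnie): min(4.75, 6) = 4.75
E (Maxine): max(-8, 0) = 0
D (Minnie): min(0, 7) = 0
Root (Maxine): max(4.75, 0) = 4.75

4.75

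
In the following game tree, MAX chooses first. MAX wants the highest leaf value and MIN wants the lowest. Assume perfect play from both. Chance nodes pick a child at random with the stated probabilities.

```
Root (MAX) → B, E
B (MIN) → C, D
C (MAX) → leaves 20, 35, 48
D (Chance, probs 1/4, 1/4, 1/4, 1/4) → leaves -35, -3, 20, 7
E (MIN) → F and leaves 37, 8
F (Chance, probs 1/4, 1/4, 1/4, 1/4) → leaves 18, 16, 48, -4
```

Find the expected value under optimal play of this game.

8

C (MAX): max(20, 35, 48) = 48
D (Chance): 1/4·-35 + 1/4·-3 + 1/4·20 + 1/4·7 = -2.75
B (MIN): min(48, -2.75) = -2.75
F (Chance): 1/4·18 + 1/4·16 + 1/4·48 + 1/4·-4 = 19.5
E (MIN): min(19.5, 37, 8) = 8
Root (MAX): max(-2.75, 8) = 8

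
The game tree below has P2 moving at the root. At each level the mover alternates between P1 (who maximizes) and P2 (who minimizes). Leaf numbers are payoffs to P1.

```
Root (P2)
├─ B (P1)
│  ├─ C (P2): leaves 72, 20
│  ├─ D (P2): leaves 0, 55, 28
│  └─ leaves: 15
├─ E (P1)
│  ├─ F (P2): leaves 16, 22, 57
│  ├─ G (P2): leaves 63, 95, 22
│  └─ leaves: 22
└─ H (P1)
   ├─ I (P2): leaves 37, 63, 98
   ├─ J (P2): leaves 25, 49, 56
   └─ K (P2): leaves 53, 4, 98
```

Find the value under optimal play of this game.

20

C (P2): min(72, 20) = 20
D (P2): min(0, 55, 28) = 0
B (P1): max(20, 0, 15) = 20
F (P2): min(16, 22, 57) = 16
G (P2): min(63, 95, 22) = 22
E (P1): max(16, 22, 22) = 22
I (P2): min(37, 63, 98) = 37
J (P2): min(25, 49, 56) = 25
K (P2): min(53, 4, 98) = 4
H (P1): max(37, 25, 4) = 37
Root (P2): min(20, 22, 37) = 20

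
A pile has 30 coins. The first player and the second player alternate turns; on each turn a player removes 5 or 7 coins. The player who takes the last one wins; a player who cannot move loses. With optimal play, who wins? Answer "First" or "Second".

First

Compute winning (W) and losing (L) positions by backward induction:
i:   0  1  2  3  4  5  6  7  8  9 10 11 12 13 14 15 16 17 18 19 20 21 22 23 24 25 26 27 28 29 30
     L  L  L  L  L  W  W  W  W  W  W  W  L  L  L  L  L  W  W  W  W  W  W  W  L  L  L  L  L  W  W
Position 30 is W, so the first player wins.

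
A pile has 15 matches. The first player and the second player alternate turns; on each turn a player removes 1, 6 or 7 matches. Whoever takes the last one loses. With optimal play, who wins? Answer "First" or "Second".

Second

Compute winning (W) and losing (L) positions by backward induction:
i:   0  1  2  3  4  5  6  7  8  9 10 11 12 13 14 15
     W  L  W  L  W  L  W  W  W  W  W  W  W  L  W  L
Position 15 is L, so the second player wins.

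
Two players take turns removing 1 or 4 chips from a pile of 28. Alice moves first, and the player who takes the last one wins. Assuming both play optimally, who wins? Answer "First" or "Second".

First

i:   0  1  2  3  4  5  6  7  8  9 10 11 12 13 14 15 16 17 18 19 20 21 22 23 24 25 26 27 28
     L  W  L  W  W  L  W  L  W  W  L  W  L  W  W  L  W  L  W  W  L  W  L  W  W  L  W  L  W
Position 28 is W, so the first player wins.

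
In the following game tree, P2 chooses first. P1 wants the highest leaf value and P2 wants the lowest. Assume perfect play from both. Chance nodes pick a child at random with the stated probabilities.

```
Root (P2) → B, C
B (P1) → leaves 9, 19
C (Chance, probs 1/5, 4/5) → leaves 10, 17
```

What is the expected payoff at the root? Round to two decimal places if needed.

15.6

B (P1): max(9, 19) = 19
C (Chance): 1/5·10 + 4/5·17 = 15.6
Root (P2): min(19, 15.6) = 15.6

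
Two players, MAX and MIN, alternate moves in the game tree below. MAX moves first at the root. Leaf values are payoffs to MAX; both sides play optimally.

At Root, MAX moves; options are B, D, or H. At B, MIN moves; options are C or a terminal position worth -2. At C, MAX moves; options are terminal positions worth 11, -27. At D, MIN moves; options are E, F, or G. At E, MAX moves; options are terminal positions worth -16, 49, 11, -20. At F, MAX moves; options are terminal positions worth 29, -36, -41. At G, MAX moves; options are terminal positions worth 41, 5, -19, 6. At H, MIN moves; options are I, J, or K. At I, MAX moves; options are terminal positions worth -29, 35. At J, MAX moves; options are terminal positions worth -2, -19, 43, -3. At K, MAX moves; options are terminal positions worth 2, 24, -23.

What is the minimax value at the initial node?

29

C (MAX): max(11, -27) = 11
B (MIN): min(11, -2) = -2
E (MAX): max(-16, 49, 11, -20) = 49
F (MAX): max(29, -36, -41) = 29
G (MAX): max(41, 5, -19, 6) = 41
D (MIN): min(49, 29, 41) = 29
I (MAX): max(-29, 35) = 35
J (MAX): max(-2, -19, 43, -3) = 43
K (MAX): max(2, 24, -23) = 24
H (MIN): min(35, 43, 24) = 24
Root (MAX): max(-2, 29, 24) = 29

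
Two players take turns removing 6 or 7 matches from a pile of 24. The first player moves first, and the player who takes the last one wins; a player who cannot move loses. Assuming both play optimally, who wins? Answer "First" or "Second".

First

Compute winning (W) and losing (L) positions by backward induction:
i:   0  1  2  3  4  5  6  7  8  9 10 11 12 13 14 15 16 17 18 19 20 21 22 23 24
     L  L  L  L  L  L  W  W  W  W  W  W  W  L  L  L  L  L  L  W  W  W  W  W  W
Position 24 is W, so the first player wins.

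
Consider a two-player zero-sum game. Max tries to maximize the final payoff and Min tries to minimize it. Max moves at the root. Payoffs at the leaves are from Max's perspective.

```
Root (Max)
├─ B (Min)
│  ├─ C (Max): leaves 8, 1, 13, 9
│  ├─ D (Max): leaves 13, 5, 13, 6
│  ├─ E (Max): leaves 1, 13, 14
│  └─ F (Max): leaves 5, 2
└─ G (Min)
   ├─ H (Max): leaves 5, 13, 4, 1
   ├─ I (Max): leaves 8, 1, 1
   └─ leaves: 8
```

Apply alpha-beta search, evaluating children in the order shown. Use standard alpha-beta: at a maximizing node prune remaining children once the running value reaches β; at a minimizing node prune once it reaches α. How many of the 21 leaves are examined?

17

C [α=-∞,β=+∞]: v=13
D [α=-∞,β=13]: v=13 after child 1 ≥ β → β-cutoff, skip 3
E [α=-∞,β=13]: v=13 after child 2 ≥ β → β-cutoff, skip 1
F [α=-∞,β=13]: v=5
B [α=-∞,β=+∞]: v=5
H [α=5,β=+∞]: v=13
I [α=5,β=13]: v=8
G [α=5,β=+∞]: v=8
Root [α=-∞,β=+∞]: v=8
Leaves evaluated: 17 of 21.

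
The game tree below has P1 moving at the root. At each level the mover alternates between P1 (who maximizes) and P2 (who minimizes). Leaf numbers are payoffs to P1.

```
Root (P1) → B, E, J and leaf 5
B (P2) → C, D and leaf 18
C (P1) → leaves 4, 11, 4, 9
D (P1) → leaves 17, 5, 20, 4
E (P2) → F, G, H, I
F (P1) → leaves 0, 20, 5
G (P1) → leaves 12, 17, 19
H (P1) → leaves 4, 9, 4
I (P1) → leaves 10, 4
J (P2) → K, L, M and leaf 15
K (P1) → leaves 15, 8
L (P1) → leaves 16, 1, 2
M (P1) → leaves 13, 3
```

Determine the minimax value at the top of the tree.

C (P1): max(4, 11, 4, 9) = 11
D (P1): max(17, 5, 20, 4) = 20
B (P2): min(11, 20, 18) = 11
F (P1): max(0, 20, 5) = 20
G (P1): max(12, 17, 19) = 19
H (P1): max(4, 9, 4) = 9
I (P1): max(10, 4) = 10
E (P2): min(20, 19, 9, 10) = 9
K (P1): max(15, 8) = 15
L (P1): max(16, 1, 2) = 16
M (P1): max(13, 3) = 13
J (P2): min(15, 16, 13, 15) = 13
Root (P1): max(11, 9, 13, 5) = 13

13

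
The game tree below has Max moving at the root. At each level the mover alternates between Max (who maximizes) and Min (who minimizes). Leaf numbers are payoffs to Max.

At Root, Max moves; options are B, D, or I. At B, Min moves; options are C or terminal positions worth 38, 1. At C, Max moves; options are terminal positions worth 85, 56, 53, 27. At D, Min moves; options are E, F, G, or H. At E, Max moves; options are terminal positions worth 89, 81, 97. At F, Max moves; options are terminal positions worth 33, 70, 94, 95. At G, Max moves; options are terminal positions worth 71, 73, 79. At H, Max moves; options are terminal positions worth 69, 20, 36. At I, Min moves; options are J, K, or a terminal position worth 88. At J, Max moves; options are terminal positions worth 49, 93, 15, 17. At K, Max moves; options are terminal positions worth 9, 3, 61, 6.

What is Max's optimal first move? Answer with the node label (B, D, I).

D

C (Max): max(85, 56, 53, 27) = 85
B (Min): min(85, 38, 1) = 1
E (Max): max(89, 81, 97) = 97
F (Max): max(33, 70, 94, 95) = 95
G (Max): max(71, 73, 79) = 79
H (Max): max(69, 20, 36) = 69
D (Min): min(97, 95, 79, 69) = 69
J (Max): max(49, 93, 15, 17) = 93
K (Max): max(9, 3, 61, 6) = 61
I (Min): min(93, 61, 88) = 61
Root (Max): max(1, 69, 61) = 69
Max picks the child with the highest value: D (value 69).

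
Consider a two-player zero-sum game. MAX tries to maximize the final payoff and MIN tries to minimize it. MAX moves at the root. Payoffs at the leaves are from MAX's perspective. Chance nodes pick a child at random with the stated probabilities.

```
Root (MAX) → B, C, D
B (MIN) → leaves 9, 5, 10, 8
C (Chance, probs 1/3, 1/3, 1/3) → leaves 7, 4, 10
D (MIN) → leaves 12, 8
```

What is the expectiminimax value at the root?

8

B (MIN): min(9, 5, 10, 8) = 5
C (Chance): 1/3·7 + 1/3·4 + 1/3·10 = 7
D (MIN): min(12, 8) = 8
Root (MAX): max(5, 7, 8) = 8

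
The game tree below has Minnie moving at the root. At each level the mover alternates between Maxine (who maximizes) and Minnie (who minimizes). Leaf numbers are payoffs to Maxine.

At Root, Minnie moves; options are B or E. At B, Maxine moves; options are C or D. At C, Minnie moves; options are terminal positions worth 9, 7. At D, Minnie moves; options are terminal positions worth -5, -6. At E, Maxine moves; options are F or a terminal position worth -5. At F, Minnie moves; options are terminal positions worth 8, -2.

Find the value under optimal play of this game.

-2

C (Minnie): min(9, 7) = 7
D (Minnie): min(-5, -6) = -6
B (Maxine): max(7, -6) = 7
F (Minnie): min(8, -2) = -2
E (Maxine): max(-2, -5) = -2
Root (Minnie): min(7, -2) = -2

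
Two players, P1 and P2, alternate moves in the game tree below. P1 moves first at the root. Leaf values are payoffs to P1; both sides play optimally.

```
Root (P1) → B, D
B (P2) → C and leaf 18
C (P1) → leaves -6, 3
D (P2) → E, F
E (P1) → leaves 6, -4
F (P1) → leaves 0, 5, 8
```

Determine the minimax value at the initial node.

6

C (P1): max(-6, 3) = 3
B (P2): min(3, 18) = 3
E (P1): max(6, -4) = 6
F (P1): max(0, 5, 8) = 8
D (P2): min(6, 8) = 6
Root (P1): max(3, 6) = 6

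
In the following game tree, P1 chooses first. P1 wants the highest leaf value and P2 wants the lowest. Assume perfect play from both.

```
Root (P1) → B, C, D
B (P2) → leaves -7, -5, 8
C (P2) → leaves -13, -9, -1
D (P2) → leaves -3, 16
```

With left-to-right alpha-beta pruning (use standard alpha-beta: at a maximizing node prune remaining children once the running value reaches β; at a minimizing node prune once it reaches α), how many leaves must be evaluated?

B [α=-∞,β=+∞]: v=-7
C [α=-7,β=+∞]: v=-13 after child 1 ≤ α → α-cutoff, skip 2
D [α=-7,β=+∞]: v=-3
Root [α=-∞,β=+∞]: v=-3
Leaves evaluated: 6 of 8.

6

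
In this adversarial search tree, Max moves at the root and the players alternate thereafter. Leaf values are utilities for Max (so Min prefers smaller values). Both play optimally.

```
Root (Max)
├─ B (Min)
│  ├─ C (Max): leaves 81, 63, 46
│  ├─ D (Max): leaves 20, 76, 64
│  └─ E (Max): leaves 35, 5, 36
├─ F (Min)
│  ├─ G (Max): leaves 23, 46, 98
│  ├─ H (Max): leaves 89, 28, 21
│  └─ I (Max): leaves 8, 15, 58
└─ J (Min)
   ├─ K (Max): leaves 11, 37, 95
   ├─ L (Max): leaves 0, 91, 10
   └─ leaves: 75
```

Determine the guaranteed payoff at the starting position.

C (Max): max(81, 63, 46) = 81
D (Max): max(20, 76, 64) = 76
E (Max): max(35, 5, 36) = 36
B (Min): min(81, 76, 36) = 36
G (Max): max(23, 46, 98) = 98
H (Max): max(89, 28, 21) = 89
I (Max): max(8, 15, 58) = 58
F (Min): min(98, 89, 58) = 58
K (Max): max(11, 37, 95) = 95
L (Max): max(0, 91, 10) = 91
J (Min): min(95, 91, 75) = 75
Root (Max): max(36, 58, 75) = 75

75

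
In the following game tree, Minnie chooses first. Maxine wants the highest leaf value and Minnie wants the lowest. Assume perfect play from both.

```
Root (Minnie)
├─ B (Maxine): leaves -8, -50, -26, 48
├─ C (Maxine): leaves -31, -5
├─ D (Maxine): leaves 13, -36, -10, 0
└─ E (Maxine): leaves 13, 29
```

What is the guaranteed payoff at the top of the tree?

-5

B (Maxine): max(-8, -50, -26, 48) = 48
C (Maxine): max(-31, -5) = -5
D (Maxine): max(13, -36, -10, 0) = 13
E (Maxine): max(13, 29) = 29
Root (Minnie): min(48, -5, 13, 29) = -5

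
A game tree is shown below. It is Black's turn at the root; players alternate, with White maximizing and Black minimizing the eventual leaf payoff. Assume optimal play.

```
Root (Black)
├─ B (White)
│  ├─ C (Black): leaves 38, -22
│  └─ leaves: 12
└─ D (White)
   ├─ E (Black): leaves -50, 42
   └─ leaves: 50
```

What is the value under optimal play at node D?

E: min(-50, 42) = -50
D: max(-50, 50) = 50

50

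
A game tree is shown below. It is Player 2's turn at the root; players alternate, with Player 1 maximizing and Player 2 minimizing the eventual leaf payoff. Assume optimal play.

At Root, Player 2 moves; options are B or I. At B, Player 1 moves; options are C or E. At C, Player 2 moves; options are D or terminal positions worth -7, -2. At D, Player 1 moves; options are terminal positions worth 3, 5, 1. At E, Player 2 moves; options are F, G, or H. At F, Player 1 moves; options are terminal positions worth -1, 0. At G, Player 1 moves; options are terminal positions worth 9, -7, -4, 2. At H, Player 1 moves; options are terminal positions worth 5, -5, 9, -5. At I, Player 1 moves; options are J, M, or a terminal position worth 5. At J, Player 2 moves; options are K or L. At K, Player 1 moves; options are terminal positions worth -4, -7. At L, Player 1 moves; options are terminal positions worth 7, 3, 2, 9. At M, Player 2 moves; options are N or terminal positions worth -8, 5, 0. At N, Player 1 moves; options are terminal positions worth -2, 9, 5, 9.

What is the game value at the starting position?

0

D (Player 1): max(3, 5, 1) = 5
C (Player 2): min(5, -7, -2) = -7
F (Player 1): max(-1, 0) = 0
G (Player 1): max(9, -7, -4, 2) = 9
H (Player 1): max(5, -5, 9, -5) = 9
E (Player 2): min(0, 9, 9) = 0
B (Player 1): max(-7, 0) = 0
K (Player 1): max(-4, -7) = -4
L (Player 1): max(7, 3, 2, 9) = 9
J (Player 2): min(-4, 9) = -4
N (Player 1): max(-2, 9, 5, 9) = 9
M (Player 2): min(9, -8, 5, 0) = -8
I (Player 1): max(-4, -8, 5) = 5
Root (Player 2): min(0, 5) = 0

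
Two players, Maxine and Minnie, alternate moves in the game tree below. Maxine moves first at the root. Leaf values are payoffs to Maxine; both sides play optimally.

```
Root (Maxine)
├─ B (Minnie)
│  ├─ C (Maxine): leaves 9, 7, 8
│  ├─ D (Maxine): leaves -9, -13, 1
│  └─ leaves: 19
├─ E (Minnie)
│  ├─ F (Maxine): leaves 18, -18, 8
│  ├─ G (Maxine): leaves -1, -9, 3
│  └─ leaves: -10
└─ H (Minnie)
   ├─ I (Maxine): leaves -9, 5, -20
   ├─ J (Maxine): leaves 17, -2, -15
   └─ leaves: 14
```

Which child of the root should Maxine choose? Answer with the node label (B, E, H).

C (Maxine): max(9, 7, 8) = 9
D (Maxine): max(-9, -13, 1) = 1
B (Minnie): min(9, 1, 19) = 1
F (Maxine): max(18, -18, 8) = 18
G (Maxine): max(-1, -9, 3) = 3
E (Minnie): min(18, 3, -10) = -10
I (Maxine): max(-9, 5, -20) = 5
J (Maxine): max(17, -2, -15) = 17
H (Minnie): min(5, 17, 14) = 5
Root (Maxine): max(1, -10, 5) = 5
Maxine picks the child with the highest value: H (value 5).

H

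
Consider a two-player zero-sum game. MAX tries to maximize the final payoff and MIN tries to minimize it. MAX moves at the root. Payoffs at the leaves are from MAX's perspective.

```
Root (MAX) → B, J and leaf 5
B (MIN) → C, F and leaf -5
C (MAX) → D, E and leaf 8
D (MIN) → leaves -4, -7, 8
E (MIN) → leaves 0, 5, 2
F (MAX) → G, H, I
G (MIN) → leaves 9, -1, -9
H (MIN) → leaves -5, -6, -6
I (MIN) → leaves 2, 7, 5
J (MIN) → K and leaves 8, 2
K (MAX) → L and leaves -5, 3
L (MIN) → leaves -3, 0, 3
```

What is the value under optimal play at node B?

D: min(-4, -7, 8) = -7
E: min(0, 5, 2) = 0
C: max(-7, 0, 8) = 8
G: min(9, -1, -9) = -9
H: min(-5, -6, -6) = -6
I: min(2, 7, 5) = 2
F: max(-9, -6, 2) = 2
B: min(8, 2, -5) = -5

-5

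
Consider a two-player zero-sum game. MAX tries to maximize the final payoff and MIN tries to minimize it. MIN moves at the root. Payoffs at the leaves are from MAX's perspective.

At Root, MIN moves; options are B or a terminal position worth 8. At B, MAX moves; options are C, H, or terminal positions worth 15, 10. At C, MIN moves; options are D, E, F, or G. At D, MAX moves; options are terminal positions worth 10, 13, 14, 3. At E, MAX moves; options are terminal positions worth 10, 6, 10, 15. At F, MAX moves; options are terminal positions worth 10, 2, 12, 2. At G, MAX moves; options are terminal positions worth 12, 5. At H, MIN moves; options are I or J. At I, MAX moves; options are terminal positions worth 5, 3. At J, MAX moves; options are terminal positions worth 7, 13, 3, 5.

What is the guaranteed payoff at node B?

15

D: max(10, 13, 14, 3) = 14
E: max(10, 6, 10, 15) = 15
F: max(10, 2, 12, 2) = 12
G: max(12, 5) = 12
C: min(14, 15, 12, 12) = 12
I: max(5, 3) = 5
J: max(7, 13, 3, 5) = 13
H: min(5, 13) = 5
B: max(12, 5, 15, 10) = 15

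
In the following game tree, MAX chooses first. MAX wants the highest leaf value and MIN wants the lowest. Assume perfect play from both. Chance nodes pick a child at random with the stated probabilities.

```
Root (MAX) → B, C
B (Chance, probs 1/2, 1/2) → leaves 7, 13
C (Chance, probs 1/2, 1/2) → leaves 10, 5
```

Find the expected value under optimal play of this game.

B (Chance): 1/2·7 + 1/2·13 = 10
C (Chance): 1/2·10 + 1/2·5 = 7.5
Root (MAX): max(10, 7.5) = 10

10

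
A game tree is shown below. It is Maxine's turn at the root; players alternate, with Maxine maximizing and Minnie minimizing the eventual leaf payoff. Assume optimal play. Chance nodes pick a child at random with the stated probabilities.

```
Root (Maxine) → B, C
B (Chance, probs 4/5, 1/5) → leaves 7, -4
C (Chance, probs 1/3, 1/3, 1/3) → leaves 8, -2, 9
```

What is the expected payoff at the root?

B (Chance): 4/5·7 + 1/5·-4 = 4.8
C (Chance): 1/3·8 + 1/3·-2 + 1/3·9 = 5
Root (Maxine): max(4.8, 5) = 5

5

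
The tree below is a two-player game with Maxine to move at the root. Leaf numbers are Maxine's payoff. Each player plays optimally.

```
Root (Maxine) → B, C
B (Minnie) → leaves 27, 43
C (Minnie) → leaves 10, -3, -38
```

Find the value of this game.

27

B (Minnie): min(27, 43) = 27
C (Minnie): min(10, -3, -38) = -38
Root (Maxine): max(27, -38) = 27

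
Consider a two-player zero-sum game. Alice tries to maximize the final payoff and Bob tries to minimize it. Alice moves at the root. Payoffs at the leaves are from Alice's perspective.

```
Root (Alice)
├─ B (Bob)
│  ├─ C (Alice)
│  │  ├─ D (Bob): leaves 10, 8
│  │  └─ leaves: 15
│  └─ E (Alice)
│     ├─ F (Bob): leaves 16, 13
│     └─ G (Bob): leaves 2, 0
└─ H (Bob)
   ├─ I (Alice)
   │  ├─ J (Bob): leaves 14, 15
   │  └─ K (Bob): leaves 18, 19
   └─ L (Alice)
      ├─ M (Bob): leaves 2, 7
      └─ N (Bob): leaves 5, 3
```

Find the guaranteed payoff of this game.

13

D (Bob): min(10, 8) = 8
C (Alice): max(8, 15) = 15
F (Bob): min(16, 13) = 13
G (Bob): min(2, 0) = 0
E (Alice): max(13, 0) = 13
B (Bob): min(15, 13) = 13
J (Bob): min(14, 15) = 14
K (Bob): min(18, 19) = 18
I (Alice): max(14, 18) = 18
M (Bob): min(2, 7) = 2
N (Bob): min(5, 3) = 3
L (Alice): max(2, 3) = 3
H (Bob): min(18, 3) = 3
Root (Alice): max(13, 3) = 13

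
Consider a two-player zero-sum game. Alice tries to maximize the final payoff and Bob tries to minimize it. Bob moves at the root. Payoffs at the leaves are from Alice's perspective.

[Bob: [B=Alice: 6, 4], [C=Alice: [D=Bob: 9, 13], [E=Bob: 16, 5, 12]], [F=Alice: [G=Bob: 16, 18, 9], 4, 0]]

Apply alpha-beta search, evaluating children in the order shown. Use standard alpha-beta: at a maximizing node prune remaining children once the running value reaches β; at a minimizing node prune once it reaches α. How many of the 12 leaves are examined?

7

B [α=-∞,β=+∞]: v=6
D [α=-∞,β=6]: v=9
C [α=-∞,β=6]: v=9 after child 1 ≥ β → β-cutoff, skip 1
G [α=-∞,β=6]: v=9
F [α=-∞,β=6]: v=9 after child 1 ≥ β → β-cutoff, skip 2
Root [α=-∞,β=+∞]: v=6
Leaves evaluated: 7 of 12.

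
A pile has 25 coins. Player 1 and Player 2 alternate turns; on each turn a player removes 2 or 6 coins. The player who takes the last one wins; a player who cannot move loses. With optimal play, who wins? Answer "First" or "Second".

Mark each pile size as W (mover wins) or L (mover loses):
i:   0  1  2  3  4  5  6  7  8  9 10 11 12 13 14 15 16 17 18 19 20 21 22 23 24 25
     L  L  W  W  L  L  W  W  L  L  W  W  L  L  W  W  L  L  W  W  L  L  W  W  L  L
Position 25 is L, so the second player wins.

Second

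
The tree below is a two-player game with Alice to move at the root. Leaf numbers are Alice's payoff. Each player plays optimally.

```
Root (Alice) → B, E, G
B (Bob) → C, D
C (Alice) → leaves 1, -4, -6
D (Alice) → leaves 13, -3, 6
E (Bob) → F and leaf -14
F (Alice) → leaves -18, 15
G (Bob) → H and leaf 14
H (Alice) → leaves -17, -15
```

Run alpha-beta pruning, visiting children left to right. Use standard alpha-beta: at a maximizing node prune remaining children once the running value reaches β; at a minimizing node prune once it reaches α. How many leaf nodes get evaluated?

9

C [α=-∞,β=+∞]: v=1
D [α=-∞,β=1]: v=13 after child 1 ≥ β → β-cutoff, skip 2
B [α=-∞,β=+∞]: v=1
F [α=1,β=+∞]: v=15
E [α=1,β=+∞]: v=-14
H [α=1,β=+∞]: v=-15
G [α=1,β=+∞]: v=-15 after child 1 ≤ α → α-cutoff, skip 1
Root [α=-∞,β=+∞]: v=1
Leaves evaluated: 9 of 12.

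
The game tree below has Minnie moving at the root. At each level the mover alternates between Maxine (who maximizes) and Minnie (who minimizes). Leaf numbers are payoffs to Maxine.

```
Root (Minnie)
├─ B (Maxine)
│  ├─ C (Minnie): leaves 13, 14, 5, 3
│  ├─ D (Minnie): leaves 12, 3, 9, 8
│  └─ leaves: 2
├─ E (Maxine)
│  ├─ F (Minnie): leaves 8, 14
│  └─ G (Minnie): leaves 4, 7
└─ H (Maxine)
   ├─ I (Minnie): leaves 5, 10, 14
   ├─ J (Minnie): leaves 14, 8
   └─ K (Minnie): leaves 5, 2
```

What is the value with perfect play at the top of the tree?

3

C (Minnie): min(13, 14, 5, 3) = 3
D (Minnie): min(12, 3, 9, 8) = 3
B (Maxine): max(3, 3, 2) = 3
F (Minnie): min(8, 14) = 8
G (Minnie): min(4, 7) = 4
E (Maxine): max(8, 4) = 8
I (Minnie): min(5, 10, 14) = 5
J (Minnie): min(14, 8) = 8
K (Minnie): min(5, 2) = 2
H (Maxine): max(5, 8, 2) = 8
Root (Minnie): min(3, 8, 8) = 3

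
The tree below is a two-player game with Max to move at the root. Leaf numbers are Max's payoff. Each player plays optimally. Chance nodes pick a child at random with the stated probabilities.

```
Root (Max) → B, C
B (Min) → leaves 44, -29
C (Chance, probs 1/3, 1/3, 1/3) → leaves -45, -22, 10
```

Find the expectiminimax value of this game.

-19

B (Min): min(44, -29) = -29
C (Chance): 1/3·-45 + 1/3·-22 + 1/3·10 = -19
Root (Max): max(-29, -19) = -19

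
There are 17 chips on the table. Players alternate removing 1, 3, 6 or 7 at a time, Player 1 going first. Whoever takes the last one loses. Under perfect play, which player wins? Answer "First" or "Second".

Positions where the player to move wins (W) vs loses (L):
i:   0  1  2  3  4  5  6  7  8  9 10 11 12 13 14 15 16 17
     W  L  W  L  W  L  W  W  W  W  W  W  W  L  W  L  W  L
Position 17 is L, so the second player wins.

Second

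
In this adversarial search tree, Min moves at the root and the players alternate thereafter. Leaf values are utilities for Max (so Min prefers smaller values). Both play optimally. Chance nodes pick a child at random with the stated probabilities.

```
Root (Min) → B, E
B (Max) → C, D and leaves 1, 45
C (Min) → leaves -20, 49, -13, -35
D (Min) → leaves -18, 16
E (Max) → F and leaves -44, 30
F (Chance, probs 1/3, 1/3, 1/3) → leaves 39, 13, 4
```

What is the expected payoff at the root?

C (Min): min(-20, 49, -13, -35) = -35
D (Min): min(-18, 16) = -18
B (Max): max(-35, -18, 1, 45) = 45
F (Chance): 1/3·39 + 1/3·13 + 1/3·4 = 18.67
E (Max): max(18.67, -44, 30) = 30
Root (Min): min(45, 30) = 30

30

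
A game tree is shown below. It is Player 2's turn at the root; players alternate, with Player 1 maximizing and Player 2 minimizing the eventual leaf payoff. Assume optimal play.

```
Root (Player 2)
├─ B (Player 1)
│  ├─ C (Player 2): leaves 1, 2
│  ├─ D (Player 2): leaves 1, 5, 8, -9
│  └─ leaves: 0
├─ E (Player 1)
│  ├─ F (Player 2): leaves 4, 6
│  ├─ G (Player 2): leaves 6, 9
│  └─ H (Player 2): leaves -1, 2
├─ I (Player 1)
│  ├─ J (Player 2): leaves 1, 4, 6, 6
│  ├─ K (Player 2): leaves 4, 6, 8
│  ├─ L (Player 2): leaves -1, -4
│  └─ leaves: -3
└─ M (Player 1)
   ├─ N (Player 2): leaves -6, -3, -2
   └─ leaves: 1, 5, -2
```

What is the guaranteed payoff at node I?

J: min(1, 4, 6, 6) = 1
K: min(4, 6, 8) = 4
L: min(-1, -4) = -4
I: max(1, 4, -4, -3) = 4

4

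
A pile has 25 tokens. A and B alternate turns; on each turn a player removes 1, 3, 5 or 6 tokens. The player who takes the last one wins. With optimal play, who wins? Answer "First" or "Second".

Mark each pile size as W (mover wins) or L (mover loses):
i:   0  1  2  3  4  5  6  7  8  9 10 11 12 13 14 15 16 17 18 19 20 21 22 23 24 25
     L  W  L  W  L  W  W  W  W  W  W  L  W  L  W  L  W  W  W  W  W  W  L  W  L  W
Position 25 is W, so the first player wins.

First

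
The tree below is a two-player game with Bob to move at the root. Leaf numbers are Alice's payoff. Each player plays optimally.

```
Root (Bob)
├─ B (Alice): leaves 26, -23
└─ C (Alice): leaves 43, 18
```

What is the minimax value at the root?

26

B (Alice): max(26, -23) = 26
C (Alice): max(43, 18) = 43
Root (Bob): min(26, 43) = 26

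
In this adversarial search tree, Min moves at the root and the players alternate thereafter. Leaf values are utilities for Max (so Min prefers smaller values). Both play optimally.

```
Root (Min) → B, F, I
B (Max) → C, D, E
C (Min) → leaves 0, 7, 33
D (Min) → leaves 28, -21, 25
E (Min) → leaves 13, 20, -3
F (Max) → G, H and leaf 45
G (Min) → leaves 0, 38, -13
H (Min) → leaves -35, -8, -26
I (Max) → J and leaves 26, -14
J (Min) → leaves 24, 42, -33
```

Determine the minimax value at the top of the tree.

C (Min): min(0, 7, 33) = 0
D (Min): min(28, -21, 25) = -21
E (Min): min(13, 20, -3) = -3
B (Max): max(0, -21, -3) = 0
G (Min): min(0, 38, -13) = -13
H (Min): min(-35, -8, -26) = -35
F (Max): max(-13, -35, 45) = 45
J (Min): min(24, 42, -33) = -33
I (Max): max(-33, 26, -14) = 26
Root (Min): min(0, 45, 26) = 0

0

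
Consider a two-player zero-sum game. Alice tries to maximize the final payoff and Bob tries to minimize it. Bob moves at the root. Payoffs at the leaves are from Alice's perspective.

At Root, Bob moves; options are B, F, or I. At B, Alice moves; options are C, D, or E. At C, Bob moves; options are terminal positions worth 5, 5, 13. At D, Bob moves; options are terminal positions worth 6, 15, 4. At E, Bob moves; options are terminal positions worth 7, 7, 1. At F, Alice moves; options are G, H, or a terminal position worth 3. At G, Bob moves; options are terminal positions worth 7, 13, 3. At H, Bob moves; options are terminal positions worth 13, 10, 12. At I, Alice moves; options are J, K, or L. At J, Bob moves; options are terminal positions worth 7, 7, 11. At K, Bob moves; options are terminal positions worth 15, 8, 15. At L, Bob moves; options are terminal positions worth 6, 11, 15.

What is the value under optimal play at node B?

C: min(5, 5, 13) = 5
D: min(6, 15, 4) = 4
E: min(7, 7, 1) = 1
B: max(5, 4, 1) = 5

5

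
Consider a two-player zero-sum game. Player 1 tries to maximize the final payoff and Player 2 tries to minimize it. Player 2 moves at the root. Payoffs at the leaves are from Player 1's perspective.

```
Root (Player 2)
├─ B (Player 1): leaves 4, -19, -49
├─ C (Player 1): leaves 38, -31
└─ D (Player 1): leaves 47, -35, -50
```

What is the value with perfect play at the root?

B (Player 1): max(4, -19, -49) = 4
C (Player 1): max(38, -31) = 38
D (Player 1): max(47, -35, -50) = 47
Root (Player 2): min(4, 38, 47) = 4

4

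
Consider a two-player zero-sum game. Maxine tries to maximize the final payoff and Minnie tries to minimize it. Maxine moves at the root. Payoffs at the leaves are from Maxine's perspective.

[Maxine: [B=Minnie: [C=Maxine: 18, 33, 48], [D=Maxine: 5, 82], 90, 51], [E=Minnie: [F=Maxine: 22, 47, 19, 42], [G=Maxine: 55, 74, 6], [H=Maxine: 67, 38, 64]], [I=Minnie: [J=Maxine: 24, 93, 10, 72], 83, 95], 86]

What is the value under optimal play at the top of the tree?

C (Maxine): max(18, 33, 48) = 48
D (Maxine): max(5, 82) = 82
B (Minnie): min(48, 82, 90, 51) = 48
F (Maxine): max(22, 47, 19, 42) = 47
G (Maxine): max(55, 74, 6) = 74
H (Maxine): max(67, 38, 64) = 67
E (Minnie): min(47, 74, 67) = 47
J (Maxine): max(24, 93, 10, 72) = 93
I (Minnie): min(93, 83, 95) = 83
Root (Maxine): max(48, 47, 83, 86) = 86

86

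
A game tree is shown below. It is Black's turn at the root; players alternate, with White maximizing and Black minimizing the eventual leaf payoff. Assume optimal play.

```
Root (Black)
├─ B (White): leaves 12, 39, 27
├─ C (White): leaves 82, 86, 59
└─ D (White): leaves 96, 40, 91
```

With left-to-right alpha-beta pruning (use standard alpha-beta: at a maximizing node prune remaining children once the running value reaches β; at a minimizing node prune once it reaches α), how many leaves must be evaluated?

B [α=-∞,β=+∞]: v=39
C [α=-∞,β=39]: v=82 after child 1 ≥ β → β-cutoff, skip 2
D [α=-∞,β=39]: v=96 after child 1 ≥ β → β-cutoff, skip 2
Root [α=-∞,β=+∞]: v=39
Leaves evaluated: 5 of 9.

5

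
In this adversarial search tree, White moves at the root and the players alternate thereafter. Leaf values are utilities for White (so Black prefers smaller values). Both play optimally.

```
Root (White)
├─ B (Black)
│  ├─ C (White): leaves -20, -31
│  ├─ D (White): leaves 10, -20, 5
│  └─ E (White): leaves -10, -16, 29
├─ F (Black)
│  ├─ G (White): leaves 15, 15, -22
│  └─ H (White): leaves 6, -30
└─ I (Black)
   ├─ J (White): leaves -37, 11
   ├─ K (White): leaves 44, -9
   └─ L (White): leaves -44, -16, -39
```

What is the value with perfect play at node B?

C: max(-20, -31) = -20
D: max(10, -20, 5) = 10
E: max(-10, -16, 29) = 29
B: min(-20, 10, 29) = -20

-20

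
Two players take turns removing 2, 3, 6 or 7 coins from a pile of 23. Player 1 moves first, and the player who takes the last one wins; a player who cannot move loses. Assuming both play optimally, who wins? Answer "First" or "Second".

Positions where the player to move wins (W) vs loses (L):
i:   0  1  2  3  4  5  6  7  8  9 10 11 12 13 14 15 16 17 18 19 20 21 22 23
     L  L  W  W  W  L  W  W  W  L  L  W  W  W  L  W  W  W  L  L  W  W  W  L
Position 23 is L, so the second player wins.

Second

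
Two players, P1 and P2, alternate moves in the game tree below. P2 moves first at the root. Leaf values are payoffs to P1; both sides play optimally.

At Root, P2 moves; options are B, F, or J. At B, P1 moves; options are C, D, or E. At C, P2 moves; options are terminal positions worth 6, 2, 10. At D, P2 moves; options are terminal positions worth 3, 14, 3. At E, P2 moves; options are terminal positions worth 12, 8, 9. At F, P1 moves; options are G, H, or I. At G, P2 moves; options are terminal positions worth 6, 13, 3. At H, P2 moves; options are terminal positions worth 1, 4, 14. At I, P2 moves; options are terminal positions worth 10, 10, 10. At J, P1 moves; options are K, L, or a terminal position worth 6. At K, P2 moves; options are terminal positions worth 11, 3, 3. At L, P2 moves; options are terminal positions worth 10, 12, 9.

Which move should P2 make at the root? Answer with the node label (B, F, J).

B

C (P2): min(6, 2, 10) = 2
D (P2): min(3, 14, 3) = 3
E (P2): min(12, 8, 9) = 8
B (P1): max(2, 3, 8) = 8
G (P2): min(6, 13, 3) = 3
H (P2): min(1, 4, 14) = 1
I (P2): min(10, 10, 10) = 10
F (P1): max(3, 1, 10) = 10
K (P2): min(11, 3, 3) = 3
L (P2): min(10, 12, 9) = 9
J (P1): max(3, 9, 6) = 9
Root (P2): min(8, 10, 9) = 8
P2 picks the child with the lowest value: B (value 8).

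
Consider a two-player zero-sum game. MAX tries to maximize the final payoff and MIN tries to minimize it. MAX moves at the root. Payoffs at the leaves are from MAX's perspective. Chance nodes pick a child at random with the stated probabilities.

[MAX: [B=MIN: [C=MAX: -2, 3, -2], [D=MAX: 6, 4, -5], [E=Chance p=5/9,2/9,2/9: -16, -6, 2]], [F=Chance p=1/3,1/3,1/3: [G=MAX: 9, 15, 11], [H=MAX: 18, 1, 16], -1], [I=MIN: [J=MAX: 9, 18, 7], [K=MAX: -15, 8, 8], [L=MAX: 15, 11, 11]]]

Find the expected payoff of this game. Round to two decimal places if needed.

C (MAX): max(-2, 3, -2) = 3
D (MAX): max(6, 4, -5) = 6
E (Chance): 5/9·-16 + 2/9·-6 + 2/9·2 = -9.78
B (MIN): min(3, 6, -9.78) = -9.78
G (MAX): max(9, 15, 11) = 15
H (MAX): max(18, 1, 16) = 18
F (Chance): 1/3·15 + 1/3·18 + 1/3·-1 = 10.67
J (MAX): max(9, 18, 7) = 18
K (MAX): max(-15, 8, 8) = 8
L (MAX): max(15, 11, 11) = 15
I (MIN): min(18, 8, 15) = 8
Root (MAX): max(-9.78, 10.67, 8) = 10.67

10.67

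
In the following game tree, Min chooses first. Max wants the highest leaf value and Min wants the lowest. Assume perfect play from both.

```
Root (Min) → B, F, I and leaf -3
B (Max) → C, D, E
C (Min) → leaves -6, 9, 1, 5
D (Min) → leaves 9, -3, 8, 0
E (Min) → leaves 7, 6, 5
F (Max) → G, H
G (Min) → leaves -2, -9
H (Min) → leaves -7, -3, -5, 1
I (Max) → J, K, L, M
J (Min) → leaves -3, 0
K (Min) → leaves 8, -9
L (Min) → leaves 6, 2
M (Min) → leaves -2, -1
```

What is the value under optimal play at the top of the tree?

C (Min): min(-6, 9, 1, 5) = -6
D (Min): min(9, -3, 8, 0) = -3
E (Min): min(7, 6, 5) = 5
B (Max): max(-6, -3, 5) = 5
G (Min): min(-2, -9) = -9
H (Min): min(-7, -3, -5, 1) = -7
F (Max): max(-9, -7) = -7
J (Min): min(-3, 0) = -3
K (Min): min(8, -9) = -9
L (Min): min(6, 2) = 2
M (Min): min(-2, -1) = -2
I (Max): max(-3, -9, 2, -2) = 2
Root (Min): min(5, -7, 2, -3) = -7

-7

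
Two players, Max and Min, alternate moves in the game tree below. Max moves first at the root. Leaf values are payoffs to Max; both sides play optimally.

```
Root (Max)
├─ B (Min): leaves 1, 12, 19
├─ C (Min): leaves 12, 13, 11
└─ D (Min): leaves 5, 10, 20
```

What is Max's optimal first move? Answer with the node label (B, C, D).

C

B (Min): min(1, 12, 19) = 1
C (Min): min(12, 13, 11) = 11
D (Min): min(5, 10, 20) = 5
Root (Max): max(1, 11, 5) = 11
Max picks the child with the highest value: C (value 11).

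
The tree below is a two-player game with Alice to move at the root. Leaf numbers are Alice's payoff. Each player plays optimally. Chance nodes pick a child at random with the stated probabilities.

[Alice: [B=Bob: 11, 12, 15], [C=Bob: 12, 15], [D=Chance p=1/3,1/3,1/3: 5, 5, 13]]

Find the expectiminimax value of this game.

12

B (Bob): min(11, 12, 15) = 11
C (Bob): min(12, 15) = 12
D (Chance): 1/3·5 + 1/3·5 + 1/3·13 = 7.67
Root (Alice): max(11, 12, 7.67) = 12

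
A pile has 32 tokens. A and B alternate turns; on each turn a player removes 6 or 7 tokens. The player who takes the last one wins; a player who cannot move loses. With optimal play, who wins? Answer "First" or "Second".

Compute winning (W) and losing (L) positions by backward induction:
i:   0  1  2  3  4  5  6  7  8  9 10 11 12 13 14 15 16 17 18 19 20 21 22 23 24 25 26 27 28 29 30 31 32
     L  L  L  L  L  L  W  W  W  W  W  W  W  L  L  L  L  L  L  W  W  W  W  W  W  W  L  L  L  L  L  L  W
Position 32 is W, so the first player wins.

First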